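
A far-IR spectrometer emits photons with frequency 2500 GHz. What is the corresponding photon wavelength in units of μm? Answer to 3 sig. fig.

120 μm

Convert to SI: f = 2500 GHz = 2.5 × 10^12 Hz.
The photon relation is λ = c/f, giving λ = 1.199 × 10^-4 m.
Converting to μm: λ = 119.9 μm ≈ 120 μm.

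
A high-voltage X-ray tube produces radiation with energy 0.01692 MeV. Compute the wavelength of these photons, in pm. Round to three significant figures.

73.3 pm

Use h = 6.62607015e-34 J·s, c = 2.99792458e8 m/s, 1 eV = 1.602176634e-19 J.
First convert: E = 0.01692 MeV = 2.7109e-15 J.
The photon relation is λ = hc/E, giving λ = 7.328e-11 m.
Converting to pm: λ = 73.28 pm ≈ 73.3 pm.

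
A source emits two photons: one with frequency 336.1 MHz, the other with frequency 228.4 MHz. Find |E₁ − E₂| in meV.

Using E = hf: E₁ = 2.2270e-25 J, E₂ = 1.5134e-25 J.
|ΔE| = |2.2270e-25 − 1.5134e-25| = 7.14e-26 J = 4.45e-4 meV.

4.45e-4 meV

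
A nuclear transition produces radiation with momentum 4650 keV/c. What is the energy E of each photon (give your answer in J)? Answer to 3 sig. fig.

Convert to SI: p = 4650 keV/c = 2.4851 × 10^-21 kg·m/s.
Apply E = pc: E = 7.450 × 10^-13 J.
So E ≈ 7.45 × 10^-13 J.

7.45 × 10^-13 J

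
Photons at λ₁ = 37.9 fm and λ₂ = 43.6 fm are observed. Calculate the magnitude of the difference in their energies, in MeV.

Using E = hc/λ: E₁ = 5.241e-12 J, E₂ = 4.556e-12 J.
|ΔE| = |5.241e-12 − 4.556e-12| = 6.85e-13 J = 4.28 MeV.

4.28 MeV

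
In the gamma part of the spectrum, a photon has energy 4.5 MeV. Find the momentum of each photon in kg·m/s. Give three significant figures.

Take c = 2.99792458 × 10^8 m/s, 1 eV = 1.602176634 × 10^-19 J.
In SI units: E = 4.5 MeV = 7.2098 × 10^-13 J.
Apply p = E/c: p = 2.405 × 10^-21 kg·m/s.
So p ≈ 2.40 × 10^-21 kg·m/s.

2.40 × 10^-21 kg·m/s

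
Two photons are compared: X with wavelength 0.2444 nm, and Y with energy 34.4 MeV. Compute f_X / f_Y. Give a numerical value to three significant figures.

f_X = 1.227·10^18 Hz (from wavelength = 0.2444 nm, via f = c/λ).
f_Y = 8.318·10^21 Hz (from energy = 34.4 MeV, via f = E/h).
Ratio = 1.227·10^18 / 8.318·10^21 = 1.47·10^-4.

1.47·10^-4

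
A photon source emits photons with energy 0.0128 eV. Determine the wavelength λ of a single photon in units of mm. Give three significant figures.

Take h = 6.62607015e-34 J·s, c = 2.99792458e8 m/s, 1 eV = 1.602176634e-19 J.
In SI units: E = 0.0128 eV = 2.0508e-21 J.
The photon relation is λ = hc/E, giving λ = 9.686e-5 m.
Converting to mm: λ = 0.09686 mm ≈ 0.0969 mm.

0.0969 mm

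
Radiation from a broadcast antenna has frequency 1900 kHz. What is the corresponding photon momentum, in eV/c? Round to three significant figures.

First convert: f = 1900 kHz = 1.9 × 10^6 Hz.
The photon relation is p = hf/c, giving p = 4.199 × 10^-36 kg·m/s.
Converting to eV/c: p = 7.858 × 10^-9 eV/c ≈ 7.86 × 10^-9 eV/c.

7.86 × 10^-9 eV/c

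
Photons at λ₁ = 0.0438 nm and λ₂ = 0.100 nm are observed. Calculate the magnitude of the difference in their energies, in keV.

15.9 keV

Using E = hc/λ: E₁ = 4.535e-15 J, E₂ = 1.986e-15 J.
|ΔE| = |4.535e-15 − 1.986e-15| = 2.55e-15 J = 15.9 keV.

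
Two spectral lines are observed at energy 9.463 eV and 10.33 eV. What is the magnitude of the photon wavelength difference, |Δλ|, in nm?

Using λ = hc/E: λ₁ = 1.3102·10^-7 m, λ₂ = 1.2002·10^-7 m.
|Δλ| = |1.3102·10^-7 − 1.2002·10^-7| = 1.10·10^-8 m = 11.0 nm.

11.0 nm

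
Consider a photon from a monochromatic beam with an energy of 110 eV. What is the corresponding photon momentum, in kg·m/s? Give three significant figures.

5.88e-26 kg·m/s

In SI units: E = 110 eV = 1.7624e-17 J.
Since p = E/c for a photon, p = 5.879e-26 kg·m/s.
So p ≈ 5.88e-26 kg·m/s.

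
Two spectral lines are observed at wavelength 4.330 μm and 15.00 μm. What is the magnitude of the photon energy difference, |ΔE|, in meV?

204 meV

Using E = hc/λ: E₁ = 4.5876·10^-20 J, E₂ = 1.3243·10^-20 J.
|ΔE| = |4.5876·10^-20 − 1.3243·10^-20| = 3.26·10^-20 J = 204 meV.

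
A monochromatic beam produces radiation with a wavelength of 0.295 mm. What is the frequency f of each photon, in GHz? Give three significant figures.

Use c = 2.99792458e8 m/s.
Convert to SI: λ = 0.295 mm = 2.95e-4 m.
Apply f = c/λ: f = 1.016e12 Hz.
Converting to GHz: f = 1016 GHz ≈ 1020 GHz.

1020 GHz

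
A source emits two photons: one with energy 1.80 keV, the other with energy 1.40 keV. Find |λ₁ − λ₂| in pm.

Using λ = hc/E: λ₁ = 6.888 × 10^-10 m, λ₂ = 8.856 × 10^-10 m.
|Δλ| = |6.888 × 10^-10 − 8.856 × 10^-10| = 1.97 × 10^-10 m = 197 pm.

197 pm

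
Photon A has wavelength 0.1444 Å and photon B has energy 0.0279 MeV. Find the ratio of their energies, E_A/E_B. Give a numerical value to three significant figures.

3.08

E_A = 1.376 × 10^-14 J (from wavelength = 0.1444 Å, via E = hc/λ).
E_B = 4.470 × 10^-15 J (from energy = 0.0279 MeV, via E given directly).
Ratio = 1.376 × 10^-14 / 4.470 × 10^-15 = 3.08.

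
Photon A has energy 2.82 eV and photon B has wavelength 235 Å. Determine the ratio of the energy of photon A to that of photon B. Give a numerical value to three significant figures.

0.0535

E_A = 4.518e-19 J (from energy = 2.82 eV, via E given directly).
E_B = 8.453e-18 J (from wavelength = 235 Å, via E = hc/λ).
Ratio = 4.518e-19 / 8.453e-18 = 0.0535.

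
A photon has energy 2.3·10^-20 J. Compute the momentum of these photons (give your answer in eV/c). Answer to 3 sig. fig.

0.144 eV/c

Apply p = E/c: p = 7.672·10^-29 kg·m/s.
Converting to eV/c: p = 0.1436 eV/c ≈ 0.144 eV/c.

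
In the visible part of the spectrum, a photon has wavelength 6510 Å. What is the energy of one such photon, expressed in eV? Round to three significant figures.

Convert to SI: λ = 6510 Å = 6.51·10^-7 m.
Since E = hc/λ for a photon, E = 3.051·10^-19 J.
Converting to eV: E = 1.905 eV ≈ 1.90 eV.

1.90 eV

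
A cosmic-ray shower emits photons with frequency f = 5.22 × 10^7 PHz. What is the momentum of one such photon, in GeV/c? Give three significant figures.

First convert: f = 5.22 × 10^7 PHz = 5.22 × 10^22 Hz.
The photon relation is p = hf/c, giving p = 1.154 × 10^-19 kg·m/s.
Converting to GeV/c: p = 0.2159 GeV/c ≈ 0.216 GeV/c.

0.216 GeV/c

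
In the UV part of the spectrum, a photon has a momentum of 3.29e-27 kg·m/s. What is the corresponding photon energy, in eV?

6.16 eV

Take c = 2.99792458e8 m/s, 1 eV = 1.602176634e-19 J.
Since E = pc for a photon, E = 9.863e-19 J.
Converting to eV: E = 6.156 eV ≈ 6.16 eV.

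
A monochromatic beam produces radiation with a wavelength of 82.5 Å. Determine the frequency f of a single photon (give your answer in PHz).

Convert to SI: λ = 82.5 Å = 8.25 × 10^-9 m.
For a photon f = c/λ, so f = 3.634 × 10^16 Hz.
Converting to PHz: f = 36.34 PHz ≈ 36.3 PHz.

36.3 PHz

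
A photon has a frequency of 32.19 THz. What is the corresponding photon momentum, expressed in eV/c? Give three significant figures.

(h = 6.62607015e-34 J·s, c = 2.99792458e8 m/s, 1 eV = 1.602176634e-19 J.)
Convert to SI: f = 32.19 THz = 3.219e13 Hz.
For a photon p = hf/c, so p = 7.115e-29 kg·m/s.
Converting to eV/c: p = 0.1331 eV/c ≈ 0.133 eV/c.

0.133 eV/c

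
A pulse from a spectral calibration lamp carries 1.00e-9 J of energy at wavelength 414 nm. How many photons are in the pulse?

2.08e9 photons

Per-photon energy: E = 4.798e-19 J (from wavelength = 414 nm).
N = E_total / E_photon = 1.00e-9 J / 4.798e-19 J = 2.08e9.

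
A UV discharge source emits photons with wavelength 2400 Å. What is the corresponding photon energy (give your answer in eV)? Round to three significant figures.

Convert to SI: λ = 2400 Å = 2.4·10^-7 m.
The photon relation is E = hc/λ, giving E = 8.277·10^-19 J.
Converting to eV: E = 5.166 eV ≈ 5.17 eV.

5.17 eV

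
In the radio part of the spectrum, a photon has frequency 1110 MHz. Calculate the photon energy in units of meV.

(h = 6.62607015e-34 J·s, 1 eV = 1.602176634e-19 J.)
In SI units: f = 1110 MHz = 1.11e9 Hz.
The photon relation is E = hf, giving E = 7.355e-25 J.
Converting to meV: E = 0.004591 meV ≈ 4.59e-3 meV.

4.59e-3 meV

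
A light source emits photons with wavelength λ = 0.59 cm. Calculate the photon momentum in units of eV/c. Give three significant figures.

(h = 6.62607015·10^-34 J·s, c = 2.99792458·10^8 m/s, 1 eV = 1.602176634·10^-19 J.)
Convert to SI: λ = 0.59 cm = 0.0059 m.
For a photon p = h/λ, so p = 1.123·10^-31 kg·m/s.
Converting to eV/c: p = 2.101·10^-4 eV/c ≈ 2.10·10^-4 eV/c.

2.10·10^-4 eV/c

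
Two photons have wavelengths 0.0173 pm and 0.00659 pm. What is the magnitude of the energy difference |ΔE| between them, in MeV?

Using E = hc/λ: E₁ = 1.148e-11 J, E₂ = 3.014e-11 J.
|ΔE| = |1.148e-11 − 3.014e-11| = 1.87e-11 J = 116 MeV.

116 MeV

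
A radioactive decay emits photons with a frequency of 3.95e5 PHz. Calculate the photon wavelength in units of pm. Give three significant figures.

0.759 pm

Take c = 2.99792458e8 m/s.
In SI units: f = 3.95e5 PHz = 3.95e20 Hz.
For a photon λ = c/f, so λ = 7.590e-13 m.
Converting to pm: λ = 0.7590 pm ≈ 0.759 pm.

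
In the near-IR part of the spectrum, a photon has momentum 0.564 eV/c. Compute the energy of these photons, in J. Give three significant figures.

9.04·10^-20 J

Convert to SI: p = 0.564 eV/c = 3.0142·10^-28 kg·m/s.
Apply E = pc: E = 9.036·10^-20 J.
So E ≈ 9.04·10^-20 J.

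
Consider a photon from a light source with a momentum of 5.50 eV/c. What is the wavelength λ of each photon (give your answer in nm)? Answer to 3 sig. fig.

225 nm

In SI units: p = 5.50 eV/c = 2.9394e-27 kg·m/s.
For a photon λ = h/p, so λ = 2.254e-7 m.
Converting to nm: λ = 225.4 nm ≈ 225 nm.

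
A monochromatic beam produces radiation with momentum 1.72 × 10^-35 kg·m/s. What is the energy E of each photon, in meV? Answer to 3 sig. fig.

For a photon E = pc, so E = 5.156 × 10^-27 J.
Converting to meV: E = 3.218 × 10^-5 meV ≈ 3.22 × 10^-5 meV.

3.22 × 10^-5 meV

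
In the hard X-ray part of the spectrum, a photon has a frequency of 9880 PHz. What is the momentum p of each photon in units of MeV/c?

First convert: f = 9880 PHz = 9.88e18 Hz.
The photon relation is p = hf/c, giving p = 2.184e-23 kg·m/s.
Converting to MeV/c: p = 0.04086 MeV/c ≈ 0.0409 MeV/c.

0.0409 MeV/c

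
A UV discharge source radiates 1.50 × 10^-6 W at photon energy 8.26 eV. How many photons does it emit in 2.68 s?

Total energy: E_total = P·t = 1.50 × 10^-6 × 2.68 = 4.020 × 10^-6 J.
Per-photon energy: E = 1.323 × 10^-18 J.
N = E_total / E_photon = 3.04 × 10^12.

3.04 × 10^12 photons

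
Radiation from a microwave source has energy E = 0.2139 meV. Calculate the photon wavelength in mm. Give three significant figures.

(h = 6.62607015e-34 J·s, c = 2.99792458e8 m/s, 1 eV = 1.602176634e-19 J.)
Convert to SI: E = 0.2139 meV = 3.4271e-23 J.
For a photon λ = hc/E, so λ = 0.005796 m.
Converting to mm: λ = 5.796 mm ≈ 5.80 mm.

5.80 mm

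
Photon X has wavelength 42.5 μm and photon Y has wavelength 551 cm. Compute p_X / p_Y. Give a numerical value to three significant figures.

p_X = 1.559 × 10^-29 kg·m/s (from wavelength = 42.5 μm, via p = h/λ).
p_Y = 1.203 × 10^-34 kg·m/s (from wavelength = 551 cm, via p = h/λ).
Ratio = 1.559 × 10^-29 / 1.203 × 10^-34 = 1.30 × 10^5.

1.30 × 10^5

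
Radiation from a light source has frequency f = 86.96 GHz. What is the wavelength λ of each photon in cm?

0.345 cm

Use c = 2.99792458e8 m/s.
Convert to SI: f = 86.96 GHz = 8.696e10 Hz.
Since λ = c/f for a photon, λ = 0.003447 m.
Converting to cm: λ = 0.3447 cm ≈ 0.345 cm.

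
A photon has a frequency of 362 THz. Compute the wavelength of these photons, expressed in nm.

828 nm

First convert: f = 362 THz = 3.62 × 10^14 Hz.
Since λ = c/f for a photon, λ = 8.282 × 10^-7 m.
Converting to nm: λ = 828.2 nm ≈ 828 nm.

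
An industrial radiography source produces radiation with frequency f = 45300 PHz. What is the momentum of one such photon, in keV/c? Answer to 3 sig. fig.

187 keV/c

Take h = 6.62607015·10^-34 J·s, c = 2.99792458·10^8 m/s, 1 eV = 1.602176634·10^-19 J.
First convert: f = 45300 PHz = 4.53·10^19 Hz.
Since p = hf/c for a photon, p = 1.001·10^-22 kg·m/s.
Converting to keV/c: p = 187.3 keV/c ≈ 187 keV/c.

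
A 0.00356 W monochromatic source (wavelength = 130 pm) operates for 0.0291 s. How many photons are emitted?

6.78e10 photons

Total energy: E_total = P·t = 0.00356 × 0.0291 = 1.036e-4 J.
Per-photon energy: E = 1.528e-15 J.
N = E_total / E_photon = 6.78e10.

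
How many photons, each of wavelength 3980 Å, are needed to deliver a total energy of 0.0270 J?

5.41 × 10^16 photons

Per-photon energy: E = 4.991 × 10^-19 J (from wavelength = 3980 Å).
N = E_total / E_photon = 0.0270 J / 4.991 × 10^-19 J = 5.41 × 10^16.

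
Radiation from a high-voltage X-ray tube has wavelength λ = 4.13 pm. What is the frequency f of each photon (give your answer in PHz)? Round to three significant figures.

First convert: λ = 4.13 pm = 4.13 × 10^-12 m.
Since f = c/λ for a photon, f = 7.259 × 10^19 Hz.
Converting to PHz: f = 72590 PHz ≈ 7.26 × 10^4 PHz.

7.26 × 10^4 PHz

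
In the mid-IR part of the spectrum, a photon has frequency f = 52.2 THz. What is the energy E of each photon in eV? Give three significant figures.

0.216 eV

First convert: f = 52.2 THz = 5.22 × 10^13 Hz.
The photon relation is E = hf, giving E = 3.459 × 10^-20 J.
Converting to eV: E = 0.2159 eV ≈ 0.216 eV.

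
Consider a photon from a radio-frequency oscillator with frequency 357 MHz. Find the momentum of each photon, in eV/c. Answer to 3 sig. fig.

1.48 × 10^-6 eV/c

In SI units: f = 357 MHz = 3.57 × 10^8 Hz.
Since p = hf/c for a photon, p = 7.890 × 10^-34 kg·m/s.
Converting to eV/c: p = 1.476 × 10^-6 eV/c ≈ 1.48 × 10^-6 eV/c.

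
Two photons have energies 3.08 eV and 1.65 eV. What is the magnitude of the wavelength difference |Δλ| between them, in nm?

349 nm

Using λ = hc/E: λ₁ = 4.025 × 10^-7 m, λ₂ = 7.514 × 10^-7 m.
|Δλ| = |4.025 × 10^-7 − 7.514 × 10^-7| = 3.49 × 10^-7 m = 349 nm.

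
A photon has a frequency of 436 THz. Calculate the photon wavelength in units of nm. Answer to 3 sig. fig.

688 nm

(c = 2.99792458·10^8 m/s.)
Convert to SI: f = 436 THz = 4.36·10^14 Hz.
Apply λ = c/f: λ = 6.876·10^-7 m.
Converting to nm: λ = 687.6 nm ≈ 688 nm.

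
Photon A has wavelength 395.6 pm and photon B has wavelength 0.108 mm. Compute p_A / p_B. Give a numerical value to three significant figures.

2.73·10^5

p_A = 1.675·10^-24 kg·m/s (from wavelength = 395.6 pm, via p = h/λ).
p_B = 6.135·10^-30 kg·m/s (from wavelength = 0.108 mm, via p = h/λ).
Ratio = 1.675·10^-24 / 6.135·10^-30 = 2.73·10^5.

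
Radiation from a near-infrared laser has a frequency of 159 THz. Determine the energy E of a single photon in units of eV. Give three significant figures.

Use h = 6.62607015e-34 J·s, 1 eV = 1.602176634e-19 J.
Convert to SI: f = 159 THz = 1.59e14 Hz.
For a photon E = hf, so E = 1.054e-19 J.
Converting to eV: E = 0.6576 eV ≈ 0.658 eV.

0.658 eV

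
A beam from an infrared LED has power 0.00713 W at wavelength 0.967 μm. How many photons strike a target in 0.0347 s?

Total energy: E_total = P·t = 0.00713 × 0.0347 = 2.474e-4 J.
Per-photon energy: E = 2.054e-19 J.
N = E_total / E_photon = 1.20e15.

1.20e15 photons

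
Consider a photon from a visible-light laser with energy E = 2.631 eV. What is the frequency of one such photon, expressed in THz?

(h = 6.62607015e-34 J·s, 1 eV = 1.602176634e-19 J.)
First convert: E = 2.631 eV = 4.2153e-19 J.
Since f = E/h for a photon, f = 6.362e14 Hz.
Converting to THz: f = 636.2 THz ≈ 636 THz.

636 THz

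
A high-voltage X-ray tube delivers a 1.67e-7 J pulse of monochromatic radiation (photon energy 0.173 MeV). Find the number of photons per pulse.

6.03e6 photons

Per-photon energy: E = 2.772e-14 J (from energy = 0.173 MeV).
N = E_total / E_photon = 1.67e-7 J / 2.772e-14 J = 6.03e6.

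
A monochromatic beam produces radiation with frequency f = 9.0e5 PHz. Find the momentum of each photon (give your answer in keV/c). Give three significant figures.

3720 keV/c

Take h = 6.62607015e-34 J·s, c = 2.99792458e8 m/s, 1 eV = 1.602176634e-19 J.
In SI units: f = 9.0e5 PHz = 9.0e20 Hz.
The photon relation is p = hf/c, giving p = 1.989e-21 kg·m/s.
Converting to keV/c: p = 3722 keV/c ≈ 3720 keV/c.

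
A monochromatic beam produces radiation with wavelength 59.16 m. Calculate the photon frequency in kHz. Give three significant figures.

Take c = 2.99792458 × 10^8 m/s.
Apply f = c/λ: f = 5.067 × 10^6 Hz.
Converting to kHz: f = 5067 kHz ≈ 5070 kHz.

5070 kHz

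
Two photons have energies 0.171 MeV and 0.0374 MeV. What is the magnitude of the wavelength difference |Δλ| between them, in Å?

0.259 Å

Using λ = hc/E: λ₁ = 7.251e-12 m, λ₂ = 3.315e-11 m.
|Δλ| = |7.251e-12 − 3.315e-11| = 2.59e-11 m = 0.259 Å.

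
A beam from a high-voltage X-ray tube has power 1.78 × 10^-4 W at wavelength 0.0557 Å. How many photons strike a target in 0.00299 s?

1.49 × 10^7 photons

Total energy: E_total = P·t = 1.78 × 10^-4 × 0.00299 = 5.322 × 10^-7 J.
Per-photon energy: E = 3.566 × 10^-14 J.
N = E_total / E_photon = 1.49 × 10^7.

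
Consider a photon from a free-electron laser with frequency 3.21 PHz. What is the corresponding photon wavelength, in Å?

(c = 2.99792458e8 m/s.)
First convert: f = 3.21 PHz = 3.21e15 Hz.
The photon relation is λ = c/f, giving λ = 9.339e-8 m.
Converting to Å: λ = 933.9 Å ≈ 934 Å.

934 Å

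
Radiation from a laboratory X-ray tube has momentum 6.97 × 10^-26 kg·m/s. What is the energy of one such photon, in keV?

(c = 2.99792458 × 10^8 m/s, 1 eV = 1.602176634 × 10^-19 J.)
Apply E = pc: E = 2.090 × 10^-17 J.
Converting to keV: E = 0.1304 keV ≈ 0.130 keV.

0.130 keV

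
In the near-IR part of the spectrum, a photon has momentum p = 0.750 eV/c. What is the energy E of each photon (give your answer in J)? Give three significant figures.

First convert: p = 0.750 eV/c = 4.0082 × 10^-28 kg·m/s.
The photon relation is E = pc, giving E = 1.202 × 10^-19 J.
So E ≈ 1.20 × 10^-19 J.

1.20 × 10^-19 J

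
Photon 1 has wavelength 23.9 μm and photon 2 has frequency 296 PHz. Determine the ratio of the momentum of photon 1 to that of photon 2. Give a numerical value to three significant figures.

p_1 = 2.772e-29 kg·m/s (from wavelength = 23.9 μm, via p = h/λ).
p_2 = 6.542e-25 kg·m/s (from frequency = 296 PHz, via p = hf/c).
Ratio = 2.772e-29 / 6.542e-25 = 4.24e-5.

4.24e-5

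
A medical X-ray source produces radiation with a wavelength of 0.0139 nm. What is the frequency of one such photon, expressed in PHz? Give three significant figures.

Take c = 2.99792458 × 10^8 m/s.
Convert to SI: λ = 0.0139 nm = 1.39 × 10^-11 m.
The photon relation is f = c/λ, giving f = 2.157 × 10^19 Hz.
Converting to PHz: f = 21570 PHz ≈ 2.16 × 10^4 PHz.

2.16 × 10^4 PHz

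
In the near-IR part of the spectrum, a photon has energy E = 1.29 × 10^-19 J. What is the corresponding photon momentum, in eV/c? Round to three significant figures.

0.805 eV/c

(c = 2.99792458 × 10^8 m/s, 1 eV = 1.602176634 × 10^-19 J.)
For a photon p = E/c, so p = 4.303 × 10^-28 kg·m/s.
Converting to eV/c: p = 0.8052 eV/c ≈ 0.805 eV/c.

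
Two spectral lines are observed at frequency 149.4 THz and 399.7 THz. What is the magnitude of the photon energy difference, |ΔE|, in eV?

1.04 eV

Using E = hf: E₁ = 9.8993e-20 J, E₂ = 2.6484e-19 J.
|ΔE| = |9.8993e-20 − 2.6484e-19| = 1.66e-19 J = 1.04 eV.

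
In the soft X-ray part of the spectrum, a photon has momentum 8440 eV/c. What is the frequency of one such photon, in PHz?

2040 PHz

First convert: p = 8440 eV/c = 4.5106·10^-24 kg·m/s.
Apply f = pc/h: f = 2.041·10^18 Hz.
Converting to PHz: f = 2041 PHz ≈ 2040 PHz.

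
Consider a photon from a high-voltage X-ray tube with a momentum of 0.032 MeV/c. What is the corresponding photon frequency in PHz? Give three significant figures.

In SI units: p = 0.032 MeV/c = 1.7102 × 10^-23 kg·m/s.
Since f = pc/h for a photon, f = 7.738 × 10^18 Hz.
Converting to PHz: f = 7738 PHz ≈ 7740 PHz.

7740 PHz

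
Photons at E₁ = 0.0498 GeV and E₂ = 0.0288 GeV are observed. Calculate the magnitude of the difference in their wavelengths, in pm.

0.0182 pm

Using λ = hc/E: λ₁ = 2.490e-14 m, λ₂ = 4.305e-14 m.
|Δλ| = |2.490e-14 − 4.305e-14| = 1.82e-14 m = 0.0182 pm.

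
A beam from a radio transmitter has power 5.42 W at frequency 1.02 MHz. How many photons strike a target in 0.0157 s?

Total energy: E_total = P·t = 5.42 × 0.0157 = 0.08509 J.
Per-photon energy: E = 6.759 × 10^-28 J.
N = E_total / E_photon = 1.26 × 10^26.

1.26 × 10^26 photons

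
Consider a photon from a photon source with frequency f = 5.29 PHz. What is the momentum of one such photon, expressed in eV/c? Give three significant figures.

Take h = 6.62607015·10^-34 J·s, c = 2.99792458·10^8 m/s, 1 eV = 1.602176634·10^-19 J.
First convert: f = 5.29 PHz = 5.29·10^15 Hz.
For a photon p = hf/c, so p = 1.169·10^-26 kg·m/s.
Converting to eV/c: p = 21.88 eV/c ≈ 21.9 eV/c.

21.9 eV/c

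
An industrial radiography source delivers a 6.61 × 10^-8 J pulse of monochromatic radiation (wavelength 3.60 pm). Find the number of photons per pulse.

1.20 × 10^6 photons

Per-photon energy: E = 5.518 × 10^-14 J (from wavelength = 3.60 pm).
N = E_total / E_photon = 6.61 × 10^-8 J / 5.518 × 10^-14 J = 1.20 × 10^6.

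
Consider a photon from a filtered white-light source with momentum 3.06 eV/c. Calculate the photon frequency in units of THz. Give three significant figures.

In SI units: p = 3.06 eV/c = 1.6354e-27 kg·m/s.
For a photon f = pc/h, so f = 7.399e14 Hz.
Converting to THz: f = 739.9 THz ≈ 740 THz.

740 THz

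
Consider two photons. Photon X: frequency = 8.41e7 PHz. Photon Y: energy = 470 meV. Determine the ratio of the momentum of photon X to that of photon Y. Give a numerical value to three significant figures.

p_X = 1.859e-19 kg·m/s (from frequency = 8.41e7 PHz, via p = hf/c).
p_Y = 2.512e-28 kg·m/s (from energy = 470 meV, via p = E/c).
Ratio = 1.859e-19 / 2.512e-28 = 7.40e8.

7.40e8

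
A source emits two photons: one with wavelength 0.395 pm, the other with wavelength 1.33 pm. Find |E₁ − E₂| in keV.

Using E = hc/λ: E₁ = 5.029e-13 J, E₂ = 1.494e-13 J.
|ΔE| = |5.029e-13 − 1.494e-13| = 3.54e-13 J = 2210 keV.

2210 keV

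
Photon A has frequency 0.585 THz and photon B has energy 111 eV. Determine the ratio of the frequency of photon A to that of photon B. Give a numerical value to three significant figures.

f_A = 5.850e11 Hz (from frequency = 0.585 THz, via f given directly).
f_B = 2.684e16 Hz (from energy = 111 eV, via f = E/h).
Ratio = 5.850e11 / 2.684e16 = 2.18e-5.

2.18e-5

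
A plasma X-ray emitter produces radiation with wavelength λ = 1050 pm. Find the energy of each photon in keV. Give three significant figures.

1.18 keV

(h = 6.62607015e-34 J·s, c = 2.99792458e8 m/s, 1 eV = 1.602176634e-19 J.)
Convert to SI: λ = 1050 pm = 1.05e-9 m.
Since E = hc/λ for a photon, E = 1.892e-16 J.
Converting to keV: E = 1.181 keV ≈ 1.18 keV.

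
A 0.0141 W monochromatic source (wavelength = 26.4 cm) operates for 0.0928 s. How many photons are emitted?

1.74·10^21 photons

Total energy: E_total = P·t = 0.0141 × 0.0928 = 0.001308 J.
Per-photon energy: E = 7.524·10^-25 J.
N = E_total / E_photon = 1.74·10^21.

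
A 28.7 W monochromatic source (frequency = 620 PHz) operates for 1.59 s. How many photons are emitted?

Total energy: E_total = P·t = 28.7 × 1.59 = 45.63 J.
Per-photon energy: E = 4.108e-16 J.
N = E_total / E_photon = 1.11e17.

1.11e17 photons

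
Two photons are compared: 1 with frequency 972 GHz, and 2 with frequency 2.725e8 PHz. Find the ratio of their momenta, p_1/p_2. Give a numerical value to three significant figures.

3.57e-12

p_1 = 2.148e-30 kg·m/s (from frequency = 972 GHz, via p = hf/c).
p_2 = 6.023e-19 kg·m/s (from frequency = 2.725e8 PHz, via p = hf/c).
Ratio = 2.148e-30 / 6.023e-19 = 3.57e-12.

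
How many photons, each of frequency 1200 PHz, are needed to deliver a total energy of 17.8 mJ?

Per-photon energy: E = 7.951e-16 J (from frequency = 1200 PHz).
N = E_total / E_photon = 0.0178 J / 7.951e-16 J = 2.24e13.

2.24e13 photons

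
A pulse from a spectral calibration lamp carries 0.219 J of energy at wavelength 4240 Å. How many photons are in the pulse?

Per-photon energy: E = 4.685 × 10^-19 J (from wavelength = 4240 Å).
N = E_total / E_photon = 0.219 J / 4.685 × 10^-19 J = 4.67 × 10^17.

4.67 × 10^17 photons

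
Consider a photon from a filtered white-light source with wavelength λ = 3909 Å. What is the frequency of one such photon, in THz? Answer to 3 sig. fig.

767 THz

In SI units: λ = 3909 Å = 3.909 × 10^-7 m.
Since f = c/λ for a photon, f = 7.669 × 10^14 Hz.
Converting to THz: f = 766.9 THz ≈ 767 THz.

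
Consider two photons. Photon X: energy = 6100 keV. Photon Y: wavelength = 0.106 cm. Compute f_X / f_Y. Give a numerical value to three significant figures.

5.22e9

f_X = 1.475e21 Hz (from energy = 6100 keV, via f = E/h).
f_Y = 2.828e11 Hz (from wavelength = 0.106 cm, via f = c/λ).
Ratio = 1.475e21 / 2.828e11 = 5.22e9.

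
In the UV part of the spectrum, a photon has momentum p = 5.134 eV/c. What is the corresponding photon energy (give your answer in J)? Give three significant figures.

8.23e-19 J

Convert to SI: p = 5.134 eV/c = 2.7438e-27 kg·m/s.
Since E = pc for a photon, E = 8.226e-19 J.
So E ≈ 8.23e-19 J.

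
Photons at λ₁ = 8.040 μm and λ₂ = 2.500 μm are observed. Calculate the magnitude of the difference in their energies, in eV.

0.342 eV

Using E = hc/λ: E₁ = 2.4707·10^-20 J, E₂ = 7.9458·10^-20 J.
|ΔE| = |2.4707·10^-20 − 7.9458·10^-20| = 5.48·10^-20 J = 0.342 eV.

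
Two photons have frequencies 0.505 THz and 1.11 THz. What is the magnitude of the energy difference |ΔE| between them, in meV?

Using E = hf: E₁ = 3.346 × 10^-22 J, E₂ = 7.355 × 10^-22 J.
|ΔE| = |3.346 × 10^-22 − 7.355 × 10^-22| = 4.01 × 10^-22 J = 2.50 meV.

2.50 meV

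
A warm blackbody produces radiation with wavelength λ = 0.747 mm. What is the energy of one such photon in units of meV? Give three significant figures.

1.66 meV

First convert: λ = 0.747 mm = 7.47e-4 m.
The photon relation is E = hc/λ, giving E = 2.659e-22 J.
Converting to meV: E = 1.660 meV ≈ 1.66 meV.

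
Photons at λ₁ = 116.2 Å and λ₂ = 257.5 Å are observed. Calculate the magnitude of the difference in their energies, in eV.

Using E = hc/λ: E₁ = 1.7095 × 10^-17 J, E₂ = 7.7144 × 10^-18 J.
|ΔE| = |1.7095 × 10^-17 − 7.7144 × 10^-18| = 9.38 × 10^-18 J = 58.5 eV.

58.5 eV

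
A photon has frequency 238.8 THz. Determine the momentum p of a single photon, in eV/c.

Take h = 6.62607015 × 10^-34 J·s, c = 2.99792458 × 10^8 m/s, 1 eV = 1.602176634 × 10^-19 J.
Convert to SI: f = 238.8 THz = 2.388 × 10^14 Hz.
Since p = hf/c for a photon, p = 5.278 × 10^-28 kg·m/s.
Converting to eV/c: p = 0.9876 eV/c ≈ 0.988 eV/c.

0.988 eV/c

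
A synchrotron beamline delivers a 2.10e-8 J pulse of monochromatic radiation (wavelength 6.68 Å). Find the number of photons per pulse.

Per-photon energy: E = 2.974e-16 J (from wavelength = 6.68 Å).
N = E_total / E_photon = 2.10e-8 J / 2.974e-16 J = 7.06e7.

7.06e7 photons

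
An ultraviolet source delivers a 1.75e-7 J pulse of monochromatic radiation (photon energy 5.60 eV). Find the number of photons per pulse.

1.95e11 photons

Per-photon energy: E = 8.972e-19 J (from energy = 5.60 eV).
N = E_total / E_photon = 1.75e-7 J / 8.972e-19 J = 1.95e11.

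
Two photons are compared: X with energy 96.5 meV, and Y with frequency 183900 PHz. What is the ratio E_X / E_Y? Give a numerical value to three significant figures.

1.27·10^-7

E_X = 1.546·10^-20 J (from energy = 96.5 meV, via E given directly).
E_Y = 1.219·10^-13 J (from frequency = 183900 PHz, via E = hf).
Ratio = 1.546·10^-20 / 1.219·10^-13 = 1.27·10^-7.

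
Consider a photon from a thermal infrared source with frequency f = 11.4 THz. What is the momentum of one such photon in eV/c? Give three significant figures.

0.0471 eV/c

Use h = 6.62607015e-34 J·s, c = 2.99792458e8 m/s, 1 eV = 1.602176634e-19 J.
In SI units: f = 11.4 THz = 1.14e13 Hz.
The photon relation is p = hf/c, giving p = 2.520e-29 kg·m/s.
Converting to eV/c: p = 0.04715 eV/c ≈ 0.0471 eV/c.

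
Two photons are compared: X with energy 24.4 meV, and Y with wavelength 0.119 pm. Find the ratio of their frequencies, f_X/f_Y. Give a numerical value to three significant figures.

2.34e-9

f_X = 5.900e12 Hz (from energy = 24.4 meV, via f = E/h).
f_Y = 2.519e21 Hz (from wavelength = 0.119 pm, via f = c/λ).
Ratio = 5.900e12 / 2.519e21 = 2.34e-9.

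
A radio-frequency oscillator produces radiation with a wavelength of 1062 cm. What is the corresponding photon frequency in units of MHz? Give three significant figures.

Take c = 2.99792458·10^8 m/s.
In SI units: λ = 1062 cm = 10.62 m.
Since f = c/λ for a photon, f = 2.823·10^7 Hz.
Converting to MHz: f = 28.23 MHz ≈ 28.2 MHz.

28.2 MHz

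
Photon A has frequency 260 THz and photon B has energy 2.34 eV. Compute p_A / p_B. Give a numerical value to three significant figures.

0.460

p_A = 5.747e-28 kg·m/s (from frequency = 260 THz, via p = hf/c).
p_B = 1.251e-27 kg·m/s (from energy = 2.34 eV, via p = E/c).
Ratio = 5.747e-28 / 1.251e-27 = 0.460.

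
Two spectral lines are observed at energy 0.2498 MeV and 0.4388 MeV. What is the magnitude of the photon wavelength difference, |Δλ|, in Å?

Using λ = hc/E: λ₁ = 4.9633 × 10^-12 m, λ₂ = 2.8255 × 10^-12 m.
|Δλ| = |4.9633 × 10^-12 − 2.8255 × 10^-12| = 2.14 × 10^-12 m = 0.0214 Å.

0.0214 Å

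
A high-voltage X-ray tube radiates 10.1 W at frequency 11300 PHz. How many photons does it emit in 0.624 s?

8.42e14 photons

Total energy: E_total = P·t = 10.1 × 0.624 = 6.302 J.
Per-photon energy: E = 7.487e-15 J.
N = E_total / E_photon = 8.42e14.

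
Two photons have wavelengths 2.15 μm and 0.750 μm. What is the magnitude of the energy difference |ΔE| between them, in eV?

Using E = hc/λ: E₁ = 9.239 × 10^-20 J, E₂ = 2.649 × 10^-19 J.
|ΔE| = |9.239 × 10^-20 − 2.649 × 10^-19| = 1.72 × 10^-19 J = 1.08 eV.

1.08 eV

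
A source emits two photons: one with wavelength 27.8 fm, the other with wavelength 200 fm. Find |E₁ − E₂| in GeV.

Using E = hc/λ: E₁ = 7.145e-12 J, E₂ = 9.932e-13 J.
|ΔE| = |7.145e-12 − 9.932e-13| = 6.15e-12 J = 0.0384 GeV.

0.0384 GeV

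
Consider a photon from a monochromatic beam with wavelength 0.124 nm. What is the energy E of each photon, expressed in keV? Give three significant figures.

10.0 keV

Use h = 6.62607015e-34 J·s, c = 2.99792458e8 m/s, 1 eV = 1.602176634e-19 J.
Convert to SI: λ = 0.124 nm = 1.24e-10 m.
Since E = hc/λ for a photon, E = 1.602e-15 J.
Converting to keV: E = 9.999 keV ≈ 10.0 keV.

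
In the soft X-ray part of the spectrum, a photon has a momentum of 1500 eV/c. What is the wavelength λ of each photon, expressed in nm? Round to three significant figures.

Use h = 6.62607015 × 10^-34 J·s, c = 2.99792458 × 10^8 m/s, 1 eV = 1.602176634 × 10^-19 J.
In SI units: p = 1500 eV/c = 8.0164 × 10^-25 kg·m/s.
Since λ = h/p for a photon, λ = 8.266 × 10^-10 m.
Converting to nm: λ = 0.8266 nm ≈ 0.827 nm.

0.827 nm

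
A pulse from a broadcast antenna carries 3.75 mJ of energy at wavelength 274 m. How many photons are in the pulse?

5.17e24 photons

Per-photon energy: E = 7.250e-28 J (from wavelength = 274 m).
N = E_total / E_photon = 0.00375 J / 7.250e-28 J = 5.17e24.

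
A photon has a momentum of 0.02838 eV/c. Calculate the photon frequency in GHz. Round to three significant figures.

Take h = 6.62607015 × 10^-34 J·s, c = 2.99792458 × 10^8 m/s, 1 eV = 1.602176634 × 10^-19 J.
In SI units: p = 0.02838 eV/c = 1.5167 × 10^-29 kg·m/s.
The photon relation is f = pc/h, giving f = 6.862 × 10^12 Hz.
Converting to GHz: f = 6862 GHz ≈ 6860 GHz.

6860 GHz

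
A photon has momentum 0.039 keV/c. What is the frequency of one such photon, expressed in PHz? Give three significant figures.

Take h = 6.62607015 × 10^-34 J·s, c = 2.99792458 × 10^8 m/s, 1 eV = 1.602176634 × 10^-19 J.
First convert: p = 0.039 keV/c = 2.0843 × 10^-26 kg·m/s.
Since f = pc/h for a photon, f = 9.430 × 10^15 Hz.
Converting to PHz: f = 9.430 PHz ≈ 9.43 PHz.

9.43 PHz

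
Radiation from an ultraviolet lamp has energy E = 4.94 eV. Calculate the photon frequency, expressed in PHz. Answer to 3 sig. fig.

First convert: E = 4.94 eV = 7.9148e-19 J.
The photon relation is f = E/h, giving f = 1.194e15 Hz.
Converting to PHz: f = 1.194 PHz ≈ 1.19 PHz.

1.19 PHz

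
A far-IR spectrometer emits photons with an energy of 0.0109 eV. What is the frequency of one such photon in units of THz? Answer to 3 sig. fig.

Use h = 6.62607015·10^-34 J·s, 1 eV = 1.602176634·10^-19 J.
In SI units: E = 0.0109 eV = 1.7464·10^-21 J.
The photon relation is f = E/h, giving f = 2.636·10^12 Hz.
Converting to THz: f = 2.636 THz ≈ 2.64 THz.

2.64 THz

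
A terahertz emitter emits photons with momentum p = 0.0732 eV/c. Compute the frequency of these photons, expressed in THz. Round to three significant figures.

First convert: p = 0.0732 eV/c = 3.9120·10^-29 kg·m/s.
The photon relation is f = pc/h, giving f = 1.770·10^13 Hz.
Converting to THz: f = 17.70 THz ≈ 17.7 THz.

17.7 THz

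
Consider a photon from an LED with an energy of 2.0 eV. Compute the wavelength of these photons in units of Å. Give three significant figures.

(h = 6.62607015 × 10^-34 J·s, c = 2.99792458 × 10^8 m/s, 1 eV = 1.602176634 × 10^-19 J.)
In SI units: E = 2.0 eV = 3.2044 × 10^-19 J.
Since λ = hc/E for a photon, λ = 6.199 × 10^-7 m.
Converting to Å: λ = 6199 Å ≈ 6200 Å.

6200 Å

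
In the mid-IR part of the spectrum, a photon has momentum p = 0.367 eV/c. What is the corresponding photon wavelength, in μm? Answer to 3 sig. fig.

3.38 μm

Convert to SI: p = 0.367 eV/c = 1.9614·10^-28 kg·m/s.
Apply λ = h/p: λ = 3.378·10^-6 m.
Converting to μm: λ = 3.378 μm ≈ 3.38 μm.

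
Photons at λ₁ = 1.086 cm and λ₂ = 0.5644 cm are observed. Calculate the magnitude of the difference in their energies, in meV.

0.106 meV

Using E = hc/λ: E₁ = 1.8291 × 10^-23 J, E₂ = 3.5196 × 10^-23 J.
|ΔE| = |1.8291 × 10^-23 − 3.5196 × 10^-23| = 1.69 × 10^-23 J = 0.106 meV.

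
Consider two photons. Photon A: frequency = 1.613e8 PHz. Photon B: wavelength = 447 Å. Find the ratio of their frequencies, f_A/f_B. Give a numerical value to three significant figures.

2.41e7

f_A = 1.613e23 Hz (from frequency = 1.613e8 PHz, via f given directly).
f_B = 6.707e15 Hz (from wavelength = 447 Å, via f = c/λ).
Ratio = 1.613e23 / 6.707e15 = 2.41e7.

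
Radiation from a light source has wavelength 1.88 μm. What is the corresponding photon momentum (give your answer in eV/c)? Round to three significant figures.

0.659 eV/c

Convert to SI: λ = 1.88 μm = 1.88e-6 m.
Apply p = h/λ: p = 3.525e-28 kg·m/s.
Converting to eV/c: p = 0.6595 eV/c ≈ 0.659 eV/c.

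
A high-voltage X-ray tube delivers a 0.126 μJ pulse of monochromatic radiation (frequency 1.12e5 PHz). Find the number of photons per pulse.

Per-photon energy: E = 7.421e-14 J (from frequency = 1.12e5 PHz).
N = E_total / E_photon = 1.26e-7 J / 7.421e-14 J = 1.70e6.

1.70e6 photons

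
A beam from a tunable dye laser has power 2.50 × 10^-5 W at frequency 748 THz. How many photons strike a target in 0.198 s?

9.99 × 10^12 photons

Total energy: E_total = P·t = 2.50 × 10^-5 × 0.198 = 4.950 × 10^-6 J.
Per-photon energy: E = 4.956 × 10^-19 J.
N = E_total / E_photon = 9.99 × 10^12.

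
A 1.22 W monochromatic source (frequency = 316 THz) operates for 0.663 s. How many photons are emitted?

3.86·10^18 photons

Total energy: E_total = P·t = 1.22 × 0.663 = 0.8089 J.
Per-photon energy: E = 2.094·10^-19 J.
N = E_total / E_photon = 3.86·10^18.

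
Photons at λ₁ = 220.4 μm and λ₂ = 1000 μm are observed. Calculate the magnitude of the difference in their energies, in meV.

Using E = hc/λ: E₁ = 9.0129e-22 J, E₂ = 1.9864e-22 J.
|ΔE| = |9.0129e-22 − 1.9864e-22| = 7.03e-22 J = 4.39 meV.

4.39 meV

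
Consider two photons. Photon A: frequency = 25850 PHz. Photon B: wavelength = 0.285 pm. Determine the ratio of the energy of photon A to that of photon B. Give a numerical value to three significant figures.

E_A = 1.713 × 10^-14 J (from frequency = 25850 PHz, via E = hf).
E_B = 6.970 × 10^-13 J (from wavelength = 0.285 pm, via E = hc/λ).
Ratio = 1.713 × 10^-14 / 6.970 × 10^-13 = 0.0246.

0.0246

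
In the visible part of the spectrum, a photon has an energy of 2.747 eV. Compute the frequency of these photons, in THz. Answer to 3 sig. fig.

664 THz

In SI units: E = 2.747 eV = 4.4012 × 10^-19 J.
Since f = E/h for a photon, f = 6.642 × 10^14 Hz.
Converting to THz: f = 664.2 THz ≈ 664 THz.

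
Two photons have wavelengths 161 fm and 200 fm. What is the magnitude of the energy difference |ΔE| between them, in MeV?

1.50 MeV

Using E = hc/λ: E₁ = 1.234e-12 J, E₂ = 9.932e-13 J.
|ΔE| = |1.234e-12 − 9.932e-13| = 2.41e-13 J = 1.50 MeV.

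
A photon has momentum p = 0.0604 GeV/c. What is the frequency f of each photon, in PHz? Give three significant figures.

1.46e7 PHz

(h = 6.62607015e-34 J·s, c = 2.99792458e8 m/s, 1 eV = 1.602176634e-19 J.)
Convert to SI: p = 0.0604 GeV/c = 3.2279e-20 kg·m/s.
Since f = pc/h for a photon, f = 1.460e22 Hz.
Converting to PHz: f = 1.460e7 PHz ≈ 1.46e7 PHz.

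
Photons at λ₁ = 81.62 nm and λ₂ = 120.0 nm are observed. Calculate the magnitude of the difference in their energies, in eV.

4.86 eV

Using E = hc/λ: E₁ = 2.4338 × 10^-18 J, E₂ = 1.6554 × 10^-18 J.
|ΔE| = |2.4338 × 10^-18 − 1.6554 × 10^-18| = 7.78 × 10^-19 J = 4.86 eV.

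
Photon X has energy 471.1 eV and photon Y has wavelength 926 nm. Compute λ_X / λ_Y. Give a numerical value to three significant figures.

λ_X = 2.632e-9 m (from energy = 471.1 eV, via λ = hc/E).
λ_Y = 9.260e-7 m (from wavelength = 926 nm, via λ given directly).
Ratio = 2.632e-9 / 9.260e-7 = 2.84e-3.

2.84e-3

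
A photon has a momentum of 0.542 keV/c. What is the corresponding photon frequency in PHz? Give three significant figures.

Take h = 6.62607015e-34 J·s, c = 2.99792458e8 m/s, 1 eV = 1.602176634e-19 J.
Convert to SI: p = 0.542 keV/c = 2.8966e-25 kg·m/s.
Since f = pc/h for a photon, f = 1.311e17 Hz.
Converting to PHz: f = 131.1 PHz ≈ 131 PHz.

131 PHz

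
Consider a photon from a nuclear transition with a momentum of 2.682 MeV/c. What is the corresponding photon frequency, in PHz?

6.49 × 10^5 PHz

(h = 6.62607015 × 10^-34 J·s, c = 2.99792458 × 10^8 m/s, 1 eV = 1.602176634 × 10^-19 J.)
In SI units: p = 2.682 MeV/c = 1.4333 × 10^-21 kg·m/s.
Since f = pc/h for a photon, f = 6.485 × 10^20 Hz.
Converting to PHz: f = 648500 PHz ≈ 6.49 × 10^5 PHz.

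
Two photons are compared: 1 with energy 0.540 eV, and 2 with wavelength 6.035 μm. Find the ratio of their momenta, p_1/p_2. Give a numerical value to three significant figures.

p_1 = 2.886 × 10^-28 kg·m/s (from energy = 0.540 eV, via p = E/c).
p_2 = 1.098 × 10^-28 kg·m/s (from wavelength = 6.035 μm, via p = h/λ).
Ratio = 2.886 × 10^-28 / 1.098 × 10^-28 = 2.63.

2.63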